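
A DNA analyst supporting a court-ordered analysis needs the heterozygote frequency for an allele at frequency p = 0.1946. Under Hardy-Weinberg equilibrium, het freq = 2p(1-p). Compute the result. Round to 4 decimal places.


Hardy-Weinberg heterozygote frequency:
q = 1 - p = 1 - 0.1946 = 0.8054
2pq = 2 * 0.1946 * 0.8054 = 0.3135

0.3135


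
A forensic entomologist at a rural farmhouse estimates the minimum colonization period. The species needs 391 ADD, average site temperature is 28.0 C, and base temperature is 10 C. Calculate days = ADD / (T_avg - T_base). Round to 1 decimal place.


Insect development time:
Effective temperature = avg_temp - T_base = 28.0 - 10 = 18.0 C
Days = ADD / effective_temp = 391 / 18.0 = 21.7 days

21.7


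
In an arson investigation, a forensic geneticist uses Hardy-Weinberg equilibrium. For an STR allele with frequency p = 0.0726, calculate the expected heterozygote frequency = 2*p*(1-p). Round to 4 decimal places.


Hardy-Weinberg heterozygote frequency:
q = 1 - p = 1 - 0.0726 = 0.9274
2pq = 2 * 0.0726 * 0.9274 = 0.1347

0.1347


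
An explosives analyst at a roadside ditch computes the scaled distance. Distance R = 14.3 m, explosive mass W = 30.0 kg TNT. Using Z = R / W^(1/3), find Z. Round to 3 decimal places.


Scaled distance calculation:
W^(1/3) = 30.0^(1/3) = 3.107233
Z = R / W^(1/3) = 14.3 / 3.107233
Z = 4.602 m/kg^(1/3)

4.602


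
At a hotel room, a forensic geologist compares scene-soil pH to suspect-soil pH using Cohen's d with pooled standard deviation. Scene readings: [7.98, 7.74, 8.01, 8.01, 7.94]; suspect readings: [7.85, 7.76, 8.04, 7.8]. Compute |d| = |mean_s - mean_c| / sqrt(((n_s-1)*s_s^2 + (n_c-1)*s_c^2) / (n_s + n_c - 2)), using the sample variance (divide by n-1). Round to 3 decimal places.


Pooled-variance Cohen's d for soil pH comparison:
Scene mean = 39.68 / 5 = 7.936
Suspect mean = 31.45 / 4 = 7.8625
Scene sample variance s_s^2 = 0.01283
Suspect sample variance s_c^2 = 0.015358
Pooled variance = ((n_s-1)*s_s^2 + (n_c-1)*s_c^2) / (n_s + n_c - 2) = 0.013914
Pooled SD = sqrt(0.013914) = 0.117958
Mean difference = 0.0735
|d| = |0.0735| / 0.117958 = 0.623

0.623


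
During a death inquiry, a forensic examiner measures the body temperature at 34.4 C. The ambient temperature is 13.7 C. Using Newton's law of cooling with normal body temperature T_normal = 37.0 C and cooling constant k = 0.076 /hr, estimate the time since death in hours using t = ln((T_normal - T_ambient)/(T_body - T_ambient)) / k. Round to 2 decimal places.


Using Newton's law of cooling:
t = ln((T_normal - T_ambient) / (T_body - T_ambient)) / k
T_normal - T_ambient = 23.3
T_body - T_ambient = 20.7
Ratio = 1.125604
ln(ratio) = 0.11832
t = 0.11832 / 0.076 = 1.56 hours

1.56


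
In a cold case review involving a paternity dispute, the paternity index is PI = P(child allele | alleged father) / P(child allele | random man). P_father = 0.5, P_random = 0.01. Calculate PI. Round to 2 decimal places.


Paternity Index calculation:
PI = P(allele|father) / P(allele|random)
PI = 0.5 / 0.01
PI = 50.00

50.00


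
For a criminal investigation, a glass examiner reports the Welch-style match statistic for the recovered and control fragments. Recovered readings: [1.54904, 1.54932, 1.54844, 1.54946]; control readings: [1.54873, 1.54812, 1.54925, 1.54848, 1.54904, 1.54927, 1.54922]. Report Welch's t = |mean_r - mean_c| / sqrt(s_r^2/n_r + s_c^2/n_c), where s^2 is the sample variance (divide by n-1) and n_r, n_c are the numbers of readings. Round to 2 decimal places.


Welch's t-criterion for glass RI comparison:
Recovered mean = sum / n_r = 6.19626 / 4 = 1.549065
Control mean = sum / n_c = 10.84211 / 7 = 1.5488729
Recovered sample variance s_r^2 = 2.041e-07
Control sample variance s_c^2 = 1.98324e-07
Welch SE (unpooled) = sqrt(s_r^2/n_r + s_c^2/n_c) = sqrt(5.1025e-08 + 2.8332e-08) = sqrt(7.9357e-08) = 0.000281704
|mean_r - mean_c| = 0.000192143
t = 0.000192143 / 0.000281704 = 0.68

0.68


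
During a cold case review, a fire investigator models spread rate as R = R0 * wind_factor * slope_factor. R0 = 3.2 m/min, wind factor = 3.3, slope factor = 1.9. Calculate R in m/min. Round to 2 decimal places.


Fire spread rate calculation:
R = R0 * wind_factor * slope_factor
= 3.2 * 3.3 * 1.9
= 10.56 * 1.9
= 20.06 m/min

20.06


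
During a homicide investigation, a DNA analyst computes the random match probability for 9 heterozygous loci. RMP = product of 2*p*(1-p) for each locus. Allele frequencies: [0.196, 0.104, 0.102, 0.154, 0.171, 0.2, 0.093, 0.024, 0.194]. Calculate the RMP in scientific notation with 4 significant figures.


Computing RMP for 9 loci:
Locus 1: 2 * 0.196 * 0.804 = 0.315168
Locus 2: 2 * 0.104 * 0.896 = 0.186368
Locus 3: 2 * 0.102 * 0.898 = 0.183192
Locus 4: 2 * 0.154 * 0.846 = 0.260568
Locus 5: 2 * 0.171 * 0.829 = 0.283518
Locus 6: 2 * 0.2 * 0.8 = 0.32
Locus 7: 2 * 0.093 * 0.907 = 0.168702
Locus 8: 2 * 0.024 * 0.976 = 0.046848
Locus 9: 2 * 0.194 * 0.806 = 0.312728
RMP = 6.287e-07

6.287e-07


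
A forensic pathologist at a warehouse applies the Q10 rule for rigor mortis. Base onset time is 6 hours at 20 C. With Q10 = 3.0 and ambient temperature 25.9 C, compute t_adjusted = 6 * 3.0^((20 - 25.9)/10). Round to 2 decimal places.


Rigor mortis time adjustment:
Exponent = (T_ref - T_actual) / 10 = (20 - 25.9) / 10 = -0.59
Q10 factor = 3.0^-0.59 = 0.523
t_adjusted = 6 * 0.523 = 3.14 hours

3.14


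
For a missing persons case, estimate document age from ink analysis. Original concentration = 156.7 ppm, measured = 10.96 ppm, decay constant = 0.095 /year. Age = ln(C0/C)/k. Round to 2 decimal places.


Document age estimation:
C0/C = 156.7 / 10.96 = 14.297445
ln(C0/C) = 2.660081
t = 2.660081 / 0.095 = 28.00 years

28.00


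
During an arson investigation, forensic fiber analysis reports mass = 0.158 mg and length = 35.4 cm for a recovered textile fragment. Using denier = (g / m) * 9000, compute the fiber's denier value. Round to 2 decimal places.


Denier calculation:
Mass in grams = 0.158 mg / 1000 = 0.000158 g
Length in meters = 35.4 cm / 100 = 0.354 m
Linear density = mass / length = 0.000158 / 0.354 = 0.00044633 g/m
Denier = (g/m) * 9000 = 0.00044633 * 9000 = 4.02

4.02


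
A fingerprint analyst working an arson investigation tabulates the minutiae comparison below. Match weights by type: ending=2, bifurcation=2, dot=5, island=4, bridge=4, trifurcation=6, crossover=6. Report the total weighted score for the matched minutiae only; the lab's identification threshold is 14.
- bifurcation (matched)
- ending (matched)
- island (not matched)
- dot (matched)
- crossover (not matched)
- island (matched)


Weighted minutiae match score:
  bifurcation: matched, +2 (running total 2)
  ending: matched, +2 (running total 4)
  island: not matched, +0
  dot: matched, +5 (running total 9)
  crossover: not matched, +0
  island: matched, +4 (running total 13)
Total score = 13
Threshold = 14; verdict = inconclusive

13


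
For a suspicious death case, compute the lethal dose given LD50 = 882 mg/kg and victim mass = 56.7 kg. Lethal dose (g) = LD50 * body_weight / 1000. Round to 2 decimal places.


Lethal dose calculation:
Lethal dose = LD50 * body_weight / 1000
= 882 * 56.7 / 1000
= 50009.4 / 1000
= 50.01 g

50.01


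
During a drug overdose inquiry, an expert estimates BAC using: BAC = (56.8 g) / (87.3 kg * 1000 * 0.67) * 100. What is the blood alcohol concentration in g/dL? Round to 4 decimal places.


Applying the Widmark formula:
BAC = (dose_g / (body_wt * 1000 * r)) * 100
Denominator = 87.3 * 1000 * 0.67 = 58491
BAC = (56.8 / 58491) * 100
BAC = 0.0971 g/dL

0.0971


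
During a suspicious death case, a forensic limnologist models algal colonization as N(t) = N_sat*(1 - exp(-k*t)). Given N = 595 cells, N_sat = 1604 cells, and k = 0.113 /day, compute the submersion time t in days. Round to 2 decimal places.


PMSI from diatom colonization curve:
N / N_sat = 595 / 1604 = 0.370948
1 - N/N_sat = 0.629052
ln(1 - N/N_sat) = -0.463541
t = -ln(1 - N/N_sat) / k = -(-0.463541) / 0.113 = 4.10 days

4.10


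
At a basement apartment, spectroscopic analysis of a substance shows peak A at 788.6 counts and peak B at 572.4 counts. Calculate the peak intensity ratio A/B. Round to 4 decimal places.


Spectral peak ratio:
Peak A = 788.6 counts
Peak B = 572.4 counts
Ratio = 788.6 / 572.4 = 1.3777

1.3777


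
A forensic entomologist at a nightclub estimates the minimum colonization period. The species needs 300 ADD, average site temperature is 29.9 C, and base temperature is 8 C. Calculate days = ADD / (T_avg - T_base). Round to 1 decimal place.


Insect development time:
Effective temperature = avg_temp - T_base = 29.9 - 8 = 21.9 C
Days = ADD / effective_temp = 300 / 21.9 = 13.7 days

13.7


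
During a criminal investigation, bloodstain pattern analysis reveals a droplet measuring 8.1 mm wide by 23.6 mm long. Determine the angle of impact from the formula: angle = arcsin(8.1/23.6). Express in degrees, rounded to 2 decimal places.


Blood spatter impact angle calculation:
width / length = 8.1 / 23.6 = 0.34322
angle = arcsin(0.34322)
angle = 20.07 degrees

20.07


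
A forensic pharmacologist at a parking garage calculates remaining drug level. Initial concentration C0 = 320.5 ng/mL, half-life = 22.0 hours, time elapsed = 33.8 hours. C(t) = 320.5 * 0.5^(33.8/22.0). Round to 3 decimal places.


Drug concentration decay:
Number of half-lives = t / t_half = 33.8 / 22.0 = 1.536364
Decay factor = 0.5^1.536364 = 0.34475324
C(t) = 320.5 * 0.34475324 = 110.493 ng/mL

110.493


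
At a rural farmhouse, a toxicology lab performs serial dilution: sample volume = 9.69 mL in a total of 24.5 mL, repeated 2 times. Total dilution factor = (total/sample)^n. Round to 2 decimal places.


Dilution factor calculation:
Single dilution = V_total / V_sample = 24.5 / 9.69 ≈ 2.52838
Number of dilutions = 2
Total DF = (24.5 / 9.69)^2 (full precision, rounded at the end) = 6.39

6.39


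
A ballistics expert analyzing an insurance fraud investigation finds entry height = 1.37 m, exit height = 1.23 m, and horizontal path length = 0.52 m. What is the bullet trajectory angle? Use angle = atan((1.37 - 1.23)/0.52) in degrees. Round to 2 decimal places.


Bullet trajectory angle:
Height difference = 1.37 - 1.23 = 0.14 m
angle = atan(0.14 / 0.52)
angle = atan(0.269231)
angle = 15.07 degrees

15.07


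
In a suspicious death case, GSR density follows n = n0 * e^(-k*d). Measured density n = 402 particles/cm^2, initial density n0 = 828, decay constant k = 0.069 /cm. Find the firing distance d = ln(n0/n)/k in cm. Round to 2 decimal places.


GSR distance calculation:
n0/n = 828 / 402 = 2.059701
ln(n0/n) = 0.722561
d = 0.722561 / 0.069 = 10.47 cm

10.47


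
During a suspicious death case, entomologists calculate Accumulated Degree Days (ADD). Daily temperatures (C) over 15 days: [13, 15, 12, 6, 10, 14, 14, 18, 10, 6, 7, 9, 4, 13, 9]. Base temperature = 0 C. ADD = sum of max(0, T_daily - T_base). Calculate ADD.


Computing ADD day by day:
Day 1: max(0, 13 - 0) = 13
Day 2: max(0, 15 - 0) = 15
Day 3: max(0, 12 - 0) = 12
Day 4: max(0, 6 - 0) = 6
Day 5: max(0, 10 - 0) = 10
Day 6: max(0, 14 - 0) = 14
Day 7: max(0, 14 - 0) = 14
Day 8: max(0, 18 - 0) = 18
Day 9: max(0, 10 - 0) = 10
Day 10: max(0, 6 - 0) = 6
Day 11: max(0, 7 - 0) = 7
Day 12: max(0, 9 - 0) = 9
Day 13: max(0, 4 - 0) = 4
Day 14: max(0, 13 - 0) = 13
Day 15: max(0, 9 - 0) = 9
Total ADD = 160

160


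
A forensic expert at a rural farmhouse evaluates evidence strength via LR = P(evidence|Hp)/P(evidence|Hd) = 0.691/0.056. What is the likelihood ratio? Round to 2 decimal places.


Likelihood ratio calculation:
LR = P(E|Hp) / P(E|Hd)
LR = 0.691 / 0.056
LR = 12.34

12.34


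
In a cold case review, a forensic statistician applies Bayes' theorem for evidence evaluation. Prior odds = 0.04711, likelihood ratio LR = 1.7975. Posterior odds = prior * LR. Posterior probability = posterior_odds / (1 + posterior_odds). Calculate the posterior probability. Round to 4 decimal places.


Bayesian evidence evaluation:
Posterior odds = prior_odds * LR = 0.04711 * 1.7975 = 0.08468022
Posterior probability = posterior_odds / (1 + posterior_odds)
= 0.08468022 / (1 + 0.08468022)
= 0.08468022 / 1.08468022
= 0.0781

0.0781


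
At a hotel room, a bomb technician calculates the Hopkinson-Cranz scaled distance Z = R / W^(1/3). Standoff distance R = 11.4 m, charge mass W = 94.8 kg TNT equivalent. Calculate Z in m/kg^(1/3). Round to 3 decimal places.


Scaled distance calculation:
W^(1/3) = 94.8^(1/3) = 4.559698
Z = R / W^(1/3) = 11.4 / 4.559698
Z = 2.500 m/kg^(1/3)

2.500


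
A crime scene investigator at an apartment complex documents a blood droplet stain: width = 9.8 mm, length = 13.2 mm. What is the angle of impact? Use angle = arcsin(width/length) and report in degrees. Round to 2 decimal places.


Blood spatter impact angle calculation:
width / length = 9.8 / 13.2 = 0.742424
angle = arcsin(0.742424)
angle = 47.94 degrees

47.94


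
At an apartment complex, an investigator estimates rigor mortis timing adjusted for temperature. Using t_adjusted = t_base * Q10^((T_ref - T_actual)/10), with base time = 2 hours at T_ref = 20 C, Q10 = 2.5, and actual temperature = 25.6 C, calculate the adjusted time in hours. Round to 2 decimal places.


Rigor mortis time adjustment:
Exponent = (T_ref - T_actual) / 10 = (20 - 25.6) / 10 = -0.56
Q10 factor = 2.5^-0.56 = 0.59862
t_adjusted = 2 * 0.59862 = 1.20 hours

1.20


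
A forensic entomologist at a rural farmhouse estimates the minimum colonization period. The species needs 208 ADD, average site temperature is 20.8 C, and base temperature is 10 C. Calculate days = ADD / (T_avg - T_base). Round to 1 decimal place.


Insect development time:
Effective temperature = avg_temp - T_base = 20.8 - 10 = 10.8 C
Days = ADD / effective_temp = 208 / 10.8 = 19.3 days

19.3


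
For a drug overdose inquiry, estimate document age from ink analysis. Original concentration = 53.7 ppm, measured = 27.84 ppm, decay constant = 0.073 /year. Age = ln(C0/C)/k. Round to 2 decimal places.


Document age estimation:
C0/C = 53.7 / 27.84 = 1.928879
ln(C0/C) = 0.656939
t = 0.656939 / 0.073 = 9.00 years

9.00


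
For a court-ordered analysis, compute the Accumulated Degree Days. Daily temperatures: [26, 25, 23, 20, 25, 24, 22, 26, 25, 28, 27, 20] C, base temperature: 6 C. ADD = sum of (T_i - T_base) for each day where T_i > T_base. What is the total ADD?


Computing ADD day by day:
Day 1: max(0, 26 - 6) = 20
Day 2: max(0, 25 - 6) = 19
Day 3: max(0, 23 - 6) = 17
Day 4: max(0, 20 - 6) = 14
Day 5: max(0, 25 - 6) = 19
Day 6: max(0, 24 - 6) = 18
Day 7: max(0, 22 - 6) = 16
Day 8: max(0, 26 - 6) = 20
Day 9: max(0, 25 - 6) = 19
Day 10: max(0, 28 - 6) = 22
Day 11: max(0, 27 - 6) = 21
Day 12: max(0, 20 - 6) = 14
Total ADD = 219

219


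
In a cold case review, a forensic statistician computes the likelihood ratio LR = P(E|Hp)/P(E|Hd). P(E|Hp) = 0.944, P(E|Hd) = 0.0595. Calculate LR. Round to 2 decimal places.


Likelihood ratio calculation:
LR = P(E|Hp) / P(E|Hd)
LR = 0.944 / 0.0595
LR = 15.87

15.87


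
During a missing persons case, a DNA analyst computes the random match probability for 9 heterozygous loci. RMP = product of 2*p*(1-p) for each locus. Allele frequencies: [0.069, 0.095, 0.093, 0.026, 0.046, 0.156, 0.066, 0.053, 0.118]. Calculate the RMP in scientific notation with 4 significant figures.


Computing RMP for 9 loci:
Locus 1: 2 * 0.069 * 0.931 = 0.128478
Locus 2: 2 * 0.095 * 0.905 = 0.17195
Locus 3: 2 * 0.093 * 0.907 = 0.168702
Locus 4: 2 * 0.026 * 0.974 = 0.050648
Locus 5: 2 * 0.046 * 0.954 = 0.087768
Locus 6: 2 * 0.156 * 0.844 = 0.263328
Locus 7: 2 * 0.066 * 0.934 = 0.123288
Locus 8: 2 * 0.053 * 0.947 = 0.100382
Locus 9: 2 * 0.118 * 0.882 = 0.208152
RMP = 1.124e-08

1.124e-08


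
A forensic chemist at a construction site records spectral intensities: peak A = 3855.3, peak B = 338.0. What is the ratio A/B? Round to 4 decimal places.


Spectral peak ratio:
Peak A = 3855.3 counts
Peak B = 338.0 counts
Ratio = 3855.3 / 338.0 = 11.4062

11.4062


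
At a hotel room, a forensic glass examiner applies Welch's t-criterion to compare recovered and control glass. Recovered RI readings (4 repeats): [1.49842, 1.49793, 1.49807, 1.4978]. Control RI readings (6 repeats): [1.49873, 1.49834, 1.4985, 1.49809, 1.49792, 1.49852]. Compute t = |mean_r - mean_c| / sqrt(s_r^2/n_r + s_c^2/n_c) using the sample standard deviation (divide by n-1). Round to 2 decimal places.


Welch's t-criterion for glass RI comparison:
Recovered mean = sum / n_r = 5.99222 / 4 = 1.498055
Control mean = sum / n_c = 8.9901 / 6 = 1.49835
Recovered sample variance s_r^2 = 7.13667e-08
Control sample variance s_c^2 = 8.968e-08
Welch SE (unpooled) = sqrt(s_r^2/n_r + s_c^2/n_c) = sqrt(1.78417e-08 + 1.49467e-08) = sqrt(3.27884e-08) = 0.000181076
|mean_r - mean_c| = 0.000295
t = 0.000295 / 0.000181076 = 1.63

1.63


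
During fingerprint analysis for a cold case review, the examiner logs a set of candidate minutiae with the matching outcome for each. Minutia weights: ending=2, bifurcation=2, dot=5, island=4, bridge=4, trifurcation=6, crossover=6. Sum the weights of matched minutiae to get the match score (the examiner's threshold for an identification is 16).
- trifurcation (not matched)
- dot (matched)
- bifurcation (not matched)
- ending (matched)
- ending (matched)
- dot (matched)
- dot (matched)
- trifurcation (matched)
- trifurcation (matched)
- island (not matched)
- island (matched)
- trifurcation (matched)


Weighted minutiae match score:
  trifurcation: not matched, +0
  dot: matched, +5 (running total 5)
  bifurcation: not matched, +0
  ending: matched, +2 (running total 7)
  ending: matched, +2 (running total 9)
  dot: matched, +5 (running total 14)
  dot: matched, +5 (running total 19)
  trifurcation: matched, +6 (running total 25)
  trifurcation: matched, +6 (running total 31)
  island: not matched, +0
  island: matched, +4 (running total 35)
  trifurcation: matched, +6 (running total 41)
Total score = 41
Threshold = 16; verdict = identification

41


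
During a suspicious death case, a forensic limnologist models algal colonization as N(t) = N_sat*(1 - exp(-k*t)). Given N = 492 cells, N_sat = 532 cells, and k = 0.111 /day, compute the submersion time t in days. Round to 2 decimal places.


PMSI from diatom colonization curve:
N / N_sat = 492 / 532 = 0.924812
1 - N/N_sat = 0.075188
ln(1 - N/N_sat) = -2.587764
t = -ln(1 - N/N_sat) / k = -(-2.587764) / 0.111 = 23.31 days

23.31


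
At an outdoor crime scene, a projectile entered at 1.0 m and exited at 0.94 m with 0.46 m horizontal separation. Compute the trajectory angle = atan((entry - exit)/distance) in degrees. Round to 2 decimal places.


Bullet trajectory angle:
Height difference = 1.0 - 0.94 = 0.06 m
angle = atan(0.06 / 0.46)
angle = atan(0.130435)
angle = 7.43 degrees

7.43


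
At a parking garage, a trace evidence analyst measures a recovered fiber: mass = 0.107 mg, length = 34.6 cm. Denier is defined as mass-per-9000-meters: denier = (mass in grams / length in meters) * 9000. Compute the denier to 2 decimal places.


Denier calculation:
Mass in grams = 0.107 mg / 1000 = 0.000107 g
Length in meters = 34.6 cm / 100 = 0.346 m
Linear density = mass / length = 0.000107 / 0.346 = 0.00030925 g/m
Denier = (g/m) * 9000 = 0.00030925 * 9000 = 2.78

2.78


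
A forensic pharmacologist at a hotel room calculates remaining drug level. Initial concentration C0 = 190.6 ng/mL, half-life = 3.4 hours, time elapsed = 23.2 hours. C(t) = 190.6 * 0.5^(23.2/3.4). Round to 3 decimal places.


Drug concentration decay:
Number of half-lives = t / t_half = 23.2 / 3.4 = 6.823529
Decay factor = 0.5^6.823529 = 0.00882903
C(t) = 190.6 * 0.00882903 = 1.683 ng/mL

1.683


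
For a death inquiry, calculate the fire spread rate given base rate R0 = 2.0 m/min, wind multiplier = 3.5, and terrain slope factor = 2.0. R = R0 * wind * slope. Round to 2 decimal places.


Fire spread rate calculation:
R = R0 * wind_factor * slope_factor
= 2.0 * 3.5 * 2.0
= 7 * 2.0
= 14.00 m/min

14.00


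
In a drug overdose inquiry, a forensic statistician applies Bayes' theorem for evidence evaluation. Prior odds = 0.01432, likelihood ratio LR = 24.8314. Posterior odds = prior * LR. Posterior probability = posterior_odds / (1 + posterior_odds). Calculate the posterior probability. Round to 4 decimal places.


Bayesian evidence evaluation:
Posterior odds = prior_odds * LR = 0.01432 * 24.8314 = 0.3555856
Posterior probability = posterior_odds / (1 + posterior_odds)
= 0.3555856 / (1 + 0.3555856)
= 0.3555856 / 1.3555856
= 0.2623

0.2623


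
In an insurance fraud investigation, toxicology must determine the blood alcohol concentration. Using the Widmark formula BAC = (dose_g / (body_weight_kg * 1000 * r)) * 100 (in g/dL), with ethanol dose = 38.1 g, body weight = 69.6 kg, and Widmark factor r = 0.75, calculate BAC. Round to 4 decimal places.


Applying the Widmark formula:
BAC = (dose_g / (body_wt * 1000 * r)) * 100
Denominator = 69.6 * 1000 * 0.75 = 52200
BAC = (38.1 / 52200) * 100
BAC = 0.0730 g/dL

0.0730


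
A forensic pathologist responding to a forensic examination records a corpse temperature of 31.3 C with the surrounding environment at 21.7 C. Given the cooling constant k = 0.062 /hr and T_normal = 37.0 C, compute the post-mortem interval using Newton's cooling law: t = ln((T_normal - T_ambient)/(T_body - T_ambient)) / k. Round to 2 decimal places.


Using Newton's law of cooling:
t = ln((T_normal - T_ambient) / (T_body - T_ambient)) / k
T_normal - T_ambient = 15.3
T_body - T_ambient = 9.6
Ratio = 1.59375
ln(ratio) = 0.46609
t = 0.46609 / 0.062 = 7.52 hours

7.52


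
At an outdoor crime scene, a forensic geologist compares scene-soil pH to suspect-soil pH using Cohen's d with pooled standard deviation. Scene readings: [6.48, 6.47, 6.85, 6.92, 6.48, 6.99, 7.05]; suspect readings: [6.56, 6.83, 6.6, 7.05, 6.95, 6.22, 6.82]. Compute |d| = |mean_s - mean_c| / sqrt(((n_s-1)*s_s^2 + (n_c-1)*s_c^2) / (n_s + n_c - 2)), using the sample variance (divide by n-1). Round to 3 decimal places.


Pooled-variance Cohen's d for soil pH comparison:
Scene mean = 47.24 / 7 = 6.748571
Suspect mean = 47.03 / 7 = 6.718571
Scene sample variance s_s^2 = 0.068448
Suspect sample variance s_c^2 = 0.078981
Pooled variance = ((n_s-1)*s_s^2 + (n_c-1)*s_c^2) / (n_s + n_c - 2) = 0.073714
Pooled SD = sqrt(0.073714) = 0.271503
Mean difference = 0.03
|d| = |0.03| / 0.271503 = 0.110

0.110


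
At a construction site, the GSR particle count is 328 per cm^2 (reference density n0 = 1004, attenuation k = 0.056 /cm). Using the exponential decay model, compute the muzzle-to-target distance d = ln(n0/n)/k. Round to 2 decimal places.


GSR distance calculation:
n0/n = 1004 / 328 = 3.060976
ln(n0/n) = 1.118734
d = 1.118734 / 0.056 = 19.98 cm

19.98


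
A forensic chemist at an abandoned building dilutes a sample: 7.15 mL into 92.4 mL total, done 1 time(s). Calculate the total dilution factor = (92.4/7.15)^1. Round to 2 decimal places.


Dilution factor calculation:
Single dilution = V_total / V_sample = 92.4 / 7.15 ≈ 12.923077
Number of dilutions = 1
Total DF = (92.4 / 7.15)^1 (full precision, rounded at the end) = 12.92

12.92


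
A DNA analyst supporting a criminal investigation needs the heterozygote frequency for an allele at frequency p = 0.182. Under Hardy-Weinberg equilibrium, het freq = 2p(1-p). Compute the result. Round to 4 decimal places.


Hardy-Weinberg heterozygote frequency:
q = 1 - p = 1 - 0.182 = 0.818
2pq = 2 * 0.182 * 0.818 = 0.2978

0.2978


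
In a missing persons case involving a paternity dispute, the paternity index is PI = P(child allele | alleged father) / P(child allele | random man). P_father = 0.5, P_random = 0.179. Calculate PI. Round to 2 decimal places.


Paternity Index calculation:
PI = P(allele|father) / P(allele|random)
PI = 0.5 / 0.179
PI = 2.79

2.79


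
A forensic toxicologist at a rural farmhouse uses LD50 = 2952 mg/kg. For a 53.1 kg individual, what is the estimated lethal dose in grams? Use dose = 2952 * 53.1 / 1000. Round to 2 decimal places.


Lethal dose calculation:
Lethal dose = LD50 * body_weight / 1000
= 2952 * 53.1 / 1000
= 156751.2 / 1000
= 156.75 g

156.75


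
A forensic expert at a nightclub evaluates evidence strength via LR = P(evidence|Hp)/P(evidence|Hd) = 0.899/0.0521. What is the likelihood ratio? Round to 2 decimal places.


Likelihood ratio calculation:
LR = P(E|Hp) / P(E|Hd)
LR = 0.899 / 0.0521
LR = 17.26

17.26


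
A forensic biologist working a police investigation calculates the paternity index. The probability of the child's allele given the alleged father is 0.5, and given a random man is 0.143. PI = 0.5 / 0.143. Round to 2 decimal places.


Paternity Index calculation:
PI = P(allele|father) / P(allele|random)
PI = 0.5 / 0.143
PI = 3.50

3.50


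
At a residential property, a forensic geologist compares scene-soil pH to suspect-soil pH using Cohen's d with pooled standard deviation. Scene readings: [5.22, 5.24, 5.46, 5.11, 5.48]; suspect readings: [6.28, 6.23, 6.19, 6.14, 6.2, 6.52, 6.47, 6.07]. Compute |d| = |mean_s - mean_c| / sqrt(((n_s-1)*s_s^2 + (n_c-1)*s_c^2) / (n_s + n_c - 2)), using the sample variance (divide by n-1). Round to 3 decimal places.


Pooled-variance Cohen's d for soil pH comparison:
Scene mean = 26.51 / 5 = 5.302
Suspect mean = 50.1 / 8 = 6.2625
Scene sample variance s_s^2 = 0.02602
Suspect sample variance s_c^2 = 0.024564
Pooled variance = ((n_s-1)*s_s^2 + (n_c-1)*s_c^2) / (n_s + n_c - 2) = 0.025094
Pooled SD = sqrt(0.025094) = 0.158411
Mean difference = -0.9605
|d| = |-0.9605| / 0.158411 = 6.063

6.063


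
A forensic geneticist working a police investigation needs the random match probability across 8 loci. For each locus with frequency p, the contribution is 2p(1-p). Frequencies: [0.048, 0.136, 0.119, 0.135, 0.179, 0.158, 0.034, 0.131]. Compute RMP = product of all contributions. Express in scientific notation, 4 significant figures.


Computing RMP for 8 loci:
Locus 1: 2 * 0.048 * 0.952 = 0.091392
Locus 2: 2 * 0.136 * 0.864 = 0.235008
Locus 3: 2 * 0.119 * 0.881 = 0.209678
Locus 4: 2 * 0.135 * 0.865 = 0.23355
Locus 5: 2 * 0.179 * 0.821 = 0.293918
Locus 6: 2 * 0.158 * 0.842 = 0.266072
Locus 7: 2 * 0.034 * 0.966 = 0.065688
Locus 8: 2 * 0.131 * 0.869 = 0.227678
RMP = 1.230e-06

1.230e-06


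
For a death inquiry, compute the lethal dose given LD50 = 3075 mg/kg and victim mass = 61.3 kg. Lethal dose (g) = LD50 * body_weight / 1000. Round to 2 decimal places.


Lethal dose calculation:
Lethal dose = LD50 * body_weight / 1000
= 3075 * 61.3 / 1000
= 188497.5 / 1000
= 188.50 g

188.50


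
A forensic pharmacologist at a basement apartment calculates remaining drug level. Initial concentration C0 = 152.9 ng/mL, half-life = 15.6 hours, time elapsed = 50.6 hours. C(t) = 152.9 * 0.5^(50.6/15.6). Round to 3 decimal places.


Drug concentration decay:
Number of half-lives = t / t_half = 50.6 / 15.6 = 3.24359
Decay factor = 0.5^3.24359 = 0.10558011
C(t) = 152.9 * 0.10558011 = 16.143 ng/mL

16.143


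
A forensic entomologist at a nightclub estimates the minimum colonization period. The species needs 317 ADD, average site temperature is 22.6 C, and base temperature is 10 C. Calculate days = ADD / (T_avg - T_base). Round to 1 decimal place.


Insect development time:
Effective temperature = avg_temp - T_base = 22.6 - 10 = 12.6 C
Days = ADD / effective_temp = 317 / 12.6 = 25.2 days

25.2


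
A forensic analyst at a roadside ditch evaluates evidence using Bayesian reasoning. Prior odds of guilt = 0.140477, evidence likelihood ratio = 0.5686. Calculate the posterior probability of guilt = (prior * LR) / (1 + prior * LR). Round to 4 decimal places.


Bayesian evidence evaluation:
Posterior odds = prior_odds * LR = 0.140477 * 0.5686 = 0.07987522
Posterior probability = posterior_odds / (1 + posterior_odds)
= 0.07987522 / (1 + 0.07987522)
= 0.07987522 / 1.07987522
= 0.0740

0.0740


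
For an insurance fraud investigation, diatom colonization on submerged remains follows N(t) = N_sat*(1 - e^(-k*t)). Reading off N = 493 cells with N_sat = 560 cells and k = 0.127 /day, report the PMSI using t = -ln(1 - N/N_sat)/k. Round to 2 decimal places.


PMSI from diatom colonization curve:
N / N_sat = 493 / 560 = 0.880357
1 - N/N_sat = 0.119643
ln(1 - N/N_sat) = -2.123243
t = -ln(1 - N/N_sat) / k = -(-2.123243) / 0.127 = 16.72 days

16.72


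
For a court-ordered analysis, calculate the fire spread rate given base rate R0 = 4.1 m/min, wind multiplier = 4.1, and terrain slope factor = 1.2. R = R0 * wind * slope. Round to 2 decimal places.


Fire spread rate calculation:
R = R0 * wind_factor * slope_factor
= 4.1 * 4.1 * 1.2
= 16.81 * 1.2
= 20.17 m/min

20.17


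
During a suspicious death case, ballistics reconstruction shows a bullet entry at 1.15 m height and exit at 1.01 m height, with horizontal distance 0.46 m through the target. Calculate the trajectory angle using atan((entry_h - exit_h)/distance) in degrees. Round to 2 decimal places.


Bullet trajectory angle:
Height difference = 1.15 - 1.01 = 0.14 m
angle = atan(0.14 / 0.46)
angle = atan(0.304348)
angle = 16.93 degrees

16.93


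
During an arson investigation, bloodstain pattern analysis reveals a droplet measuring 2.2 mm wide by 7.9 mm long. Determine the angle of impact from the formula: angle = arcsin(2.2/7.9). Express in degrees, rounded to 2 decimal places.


Blood spatter impact angle calculation:
width / length = 2.2 / 7.9 = 0.278481
angle = arcsin(0.278481)
angle = 16.17 degrees

16.17


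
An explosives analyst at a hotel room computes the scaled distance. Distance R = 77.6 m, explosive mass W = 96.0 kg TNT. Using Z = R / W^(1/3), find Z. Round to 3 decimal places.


Scaled distance calculation:
W^(1/3) = 96.0^(1/3) = 4.578857
Z = R / W^(1/3) = 77.6 / 4.578857
Z = 16.947 m/kg^(1/3)

16.947


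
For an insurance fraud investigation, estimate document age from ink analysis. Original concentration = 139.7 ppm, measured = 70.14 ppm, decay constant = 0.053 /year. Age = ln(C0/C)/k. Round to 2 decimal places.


Document age estimation:
C0/C = 139.7 / 70.14 = 1.991731
ln(C0/C) = 0.689004
t = 0.689004 / 0.053 = 13.00 years

13.00


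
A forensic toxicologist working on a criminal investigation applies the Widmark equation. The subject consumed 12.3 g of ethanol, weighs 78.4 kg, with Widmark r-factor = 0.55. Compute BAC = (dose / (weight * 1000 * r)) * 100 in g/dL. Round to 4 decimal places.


Applying the Widmark formula:
BAC = (dose_g / (body_wt * 1000 * r)) * 100
Denominator = 78.4 * 1000 * 0.55 = 43120
BAC = (12.3 / 43120) * 100
BAC = 0.0285 g/dL

0.0285


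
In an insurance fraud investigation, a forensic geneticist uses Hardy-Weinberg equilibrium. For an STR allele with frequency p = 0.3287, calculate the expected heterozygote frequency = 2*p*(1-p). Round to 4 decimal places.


Hardy-Weinberg heterozygote frequency:
q = 1 - p = 1 - 0.3287 = 0.6713
2pq = 2 * 0.3287 * 0.6713 = 0.4413

0.4413


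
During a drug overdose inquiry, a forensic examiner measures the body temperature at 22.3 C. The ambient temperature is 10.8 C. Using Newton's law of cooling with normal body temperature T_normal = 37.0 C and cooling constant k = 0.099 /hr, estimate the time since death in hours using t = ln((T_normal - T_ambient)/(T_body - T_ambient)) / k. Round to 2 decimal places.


Using Newton's law of cooling:
t = ln((T_normal - T_ambient) / (T_body - T_ambient)) / k
T_normal - T_ambient = 26.2
T_body - T_ambient = 11.5
Ratio = 2.278261
ln(ratio) = 0.823412
t = 0.823412 / 0.099 = 8.32 hours

8.32


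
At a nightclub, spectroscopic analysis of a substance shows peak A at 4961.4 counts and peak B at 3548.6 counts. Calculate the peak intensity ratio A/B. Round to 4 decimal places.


Spectral peak ratio:
Peak A = 4961.4 counts
Peak B = 3548.6 counts
Ratio = 4961.4 / 3548.6 = 1.3981

1.3981


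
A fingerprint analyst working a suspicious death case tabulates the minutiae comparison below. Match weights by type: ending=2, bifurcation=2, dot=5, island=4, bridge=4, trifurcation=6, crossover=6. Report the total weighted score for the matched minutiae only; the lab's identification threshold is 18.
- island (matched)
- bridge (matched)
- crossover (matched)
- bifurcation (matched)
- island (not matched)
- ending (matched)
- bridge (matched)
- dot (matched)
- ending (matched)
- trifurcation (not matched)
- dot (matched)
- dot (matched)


Weighted minutiae match score:
  island: matched, +4 (running total 4)
  bridge: matched, +4 (running total 8)
  crossover: matched, +6 (running total 14)
  bifurcation: matched, +2 (running total 16)
  island: not matched, +0
  ending: matched, +2 (running total 18)
  bridge: matched, +4 (running total 22)
  dot: matched, +5 (running total 27)
  ending: matched, +2 (running total 29)
  trifurcation: not matched, +0
  dot: matched, +5 (running total 34)
  dot: matched, +5 (running total 39)
Total score = 39
Threshold = 18; verdict = identification

39


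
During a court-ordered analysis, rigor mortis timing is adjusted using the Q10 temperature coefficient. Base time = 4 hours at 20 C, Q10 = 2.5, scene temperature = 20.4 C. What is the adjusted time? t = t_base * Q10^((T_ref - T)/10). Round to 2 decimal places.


Rigor mortis time adjustment:
Exponent = (T_ref - T_actual) / 10 = (20 - 20.4) / 10 = -0.04
Q10 factor = 2.5^-0.04 = 0.96401
t_adjusted = 4 * 0.96401 = 3.86 hours

3.86


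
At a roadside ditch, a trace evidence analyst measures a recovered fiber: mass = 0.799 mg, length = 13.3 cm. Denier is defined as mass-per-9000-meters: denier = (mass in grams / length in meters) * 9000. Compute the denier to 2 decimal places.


Denier calculation:
Mass in grams = 0.799 mg / 1000 = 0.000799 g
Length in meters = 13.3 cm / 100 = 0.133 m
Linear density = mass / length = 0.000799 / 0.133 = 0.00600752 g/m
Denier = (g/m) * 9000 = 0.00600752 * 9000 = 54.07

54.07


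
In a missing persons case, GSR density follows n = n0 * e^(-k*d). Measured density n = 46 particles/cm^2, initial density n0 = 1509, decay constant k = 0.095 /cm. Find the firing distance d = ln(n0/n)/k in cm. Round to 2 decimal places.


GSR distance calculation:
n0/n = 1509 / 46 = 32.804348
ln(n0/n) = 3.490561
d = 3.490561 / 0.095 = 36.74 cm

36.74


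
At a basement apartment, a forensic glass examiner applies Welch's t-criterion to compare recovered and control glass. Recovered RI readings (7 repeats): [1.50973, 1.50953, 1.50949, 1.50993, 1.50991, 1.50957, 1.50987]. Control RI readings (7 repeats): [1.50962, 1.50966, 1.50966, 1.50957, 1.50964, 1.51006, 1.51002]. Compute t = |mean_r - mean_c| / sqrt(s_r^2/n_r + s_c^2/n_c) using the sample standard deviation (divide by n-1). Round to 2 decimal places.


Welch's t-criterion for glass RI comparison:
Recovered mean = sum / n_r = 10.56803 / 7 = 1.5097186
Control mean = sum / n_c = 10.56823 / 7 = 1.5097471
Recovered sample variance s_r^2 = 3.57143e-08
Control sample variance s_c^2 = 4.10905e-08
Welch SE (unpooled) = sqrt(s_r^2/n_r + s_c^2/n_c) = sqrt(5.10204e-09 + 5.87007e-09) = sqrt(1.09721e-08) = 0.000104748
|mean_r - mean_c| = 2.85714e-05
t = 2.85714e-05 / 0.000104748 = 0.27

0.27


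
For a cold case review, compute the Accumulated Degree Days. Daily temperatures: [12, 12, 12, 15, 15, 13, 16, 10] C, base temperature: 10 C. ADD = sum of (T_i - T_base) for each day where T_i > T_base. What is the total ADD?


Computing ADD day by day:
Day 1: max(0, 12 - 10) = 2
Day 2: max(0, 12 - 10) = 2
Day 3: max(0, 12 - 10) = 2
Day 4: max(0, 15 - 10) = 5
Day 5: max(0, 15 - 10) = 5
Day 6: max(0, 13 - 10) = 3
Day 7: max(0, 16 - 10) = 6
Day 8: max(0, 10 - 10) = 0
Total ADD = 25

25


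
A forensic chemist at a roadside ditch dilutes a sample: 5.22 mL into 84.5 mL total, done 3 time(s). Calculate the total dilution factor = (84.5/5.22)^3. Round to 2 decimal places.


Dilution factor calculation:
Single dilution = V_total / V_sample = 84.5 / 5.22 ≈ 16.187739
Number of dilutions = 3
Total DF = (84.5 / 5.22)^3 (full precision, rounded at the end) = 4241.88

4241.88


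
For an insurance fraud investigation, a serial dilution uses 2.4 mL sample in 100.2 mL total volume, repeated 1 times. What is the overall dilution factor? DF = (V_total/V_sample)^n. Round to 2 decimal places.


Dilution factor calculation:
Single dilution = V_total / V_sample = 100.2 / 2.4 ≈ 41.75
Number of dilutions = 1
Total DF = (100.2 / 2.4)^1 (full precision, rounded at the end) = 41.75

41.75


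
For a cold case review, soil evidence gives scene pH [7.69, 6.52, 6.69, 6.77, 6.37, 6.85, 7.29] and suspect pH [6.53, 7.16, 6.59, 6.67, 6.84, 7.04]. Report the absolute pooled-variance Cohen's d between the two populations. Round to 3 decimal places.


Pooled-variance Cohen's d for soil pH comparison:
Scene mean = 48.18 / 7 = 6.882857
Suspect mean = 40.83 / 6 = 6.805
Scene sample variance s_s^2 = 0.21049
Suspect sample variance s_c^2 = 0.06451
Pooled variance = ((n_s-1)*s_s^2 + (n_c-1)*s_c^2) / (n_s + n_c - 2) = 0.144136
Pooled SD = sqrt(0.144136) = 0.379652
Mean difference = 0.077857
|d| = |0.077857| / 0.379652 = 0.205

0.205


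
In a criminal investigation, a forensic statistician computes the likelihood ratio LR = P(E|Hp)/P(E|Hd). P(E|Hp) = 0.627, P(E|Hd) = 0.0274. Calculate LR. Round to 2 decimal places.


Likelihood ratio calculation:
LR = P(E|Hp) / P(E|Hd)
LR = 0.627 / 0.0274
LR = 22.88

22.88


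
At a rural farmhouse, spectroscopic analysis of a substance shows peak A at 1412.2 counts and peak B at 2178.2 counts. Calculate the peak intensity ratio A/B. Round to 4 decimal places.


Spectral peak ratio:
Peak A = 1412.2 counts
Peak B = 2178.2 counts
Ratio = 1412.2 / 2178.2 = 0.6483

0.6483


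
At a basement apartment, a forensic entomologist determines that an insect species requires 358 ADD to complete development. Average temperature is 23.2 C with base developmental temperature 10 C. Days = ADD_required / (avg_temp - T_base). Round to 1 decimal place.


Insect development time:
Effective temperature = avg_temp - T_base = 23.2 - 10 = 13.2 C
Days = ADD / effective_temp = 358 / 13.2 = 27.1 days

27.1


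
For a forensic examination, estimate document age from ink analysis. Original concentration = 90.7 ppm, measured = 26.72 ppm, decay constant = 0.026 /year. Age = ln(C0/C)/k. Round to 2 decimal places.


Document age estimation:
C0/C = 90.7 / 26.72 = 3.394461
ln(C0/C) = 1.222145
t = 1.222145 / 0.026 = 47.01 years

47.01


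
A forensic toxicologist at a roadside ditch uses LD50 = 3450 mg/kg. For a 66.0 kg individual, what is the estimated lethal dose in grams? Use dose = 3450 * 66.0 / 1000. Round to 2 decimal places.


Lethal dose calculation:
Lethal dose = LD50 * body_weight / 1000
= 3450 * 66.0 / 1000
= 227700 / 1000
= 227.70 g

227.70


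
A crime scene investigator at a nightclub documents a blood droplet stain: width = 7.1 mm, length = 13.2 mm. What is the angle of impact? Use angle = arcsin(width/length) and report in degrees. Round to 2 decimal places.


Blood spatter impact angle calculation:
width / length = 7.1 / 13.2 = 0.537879
angle = arcsin(0.537879)
angle = 32.54 degrees

32.54


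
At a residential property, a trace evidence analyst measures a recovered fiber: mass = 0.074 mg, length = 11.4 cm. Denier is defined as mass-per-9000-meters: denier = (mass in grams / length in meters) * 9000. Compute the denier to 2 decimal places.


Denier calculation:
Mass in grams = 0.074 mg / 1000 = 0.000074 g
Length in meters = 11.4 cm / 100 = 0.114 m
Linear density = mass / length = 0.000074 / 0.114 = 0.00064912 g/m
Denier = (g/m) * 9000 = 0.00064912 * 9000 = 5.84

5.84


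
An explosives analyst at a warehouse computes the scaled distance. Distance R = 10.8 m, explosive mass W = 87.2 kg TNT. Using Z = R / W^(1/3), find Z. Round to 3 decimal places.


Scaled distance calculation:
W^(1/3) = 87.2^(1/3) = 4.43444
Z = R / W^(1/3) = 10.8 / 4.43444
Z = 2.435 m/kg^(1/3)

2.435
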